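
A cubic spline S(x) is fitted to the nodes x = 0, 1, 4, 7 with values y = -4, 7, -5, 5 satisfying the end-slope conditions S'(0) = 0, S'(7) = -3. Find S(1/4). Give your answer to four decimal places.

-2.8059

With m_i denoting the second derivative at x_i, h_i = 1, 3, 3, and Δ_i = (y_(i+1) − y_i)/h_i = 11, -4, 10/3:
  1·m_0 + 8·m_1 + 3·m_2 = 6(Δ_1 - Δ_0) = -90
  3·m_1 + 12·m_2 + 3·m_3 = 6(Δ_2 - Δ_1) = 44
Clamped end conditions give two more equations: 2h_0·m_0 + h_0·m_1 = 6(Δ_0 - S'(0)) = 66 and h_2·m_2 + 2h_2·m_3 = 6(S'(7) - Δ_2) = -38.
Hence m_0 = 1352/31, m_1 = -658/31, m_2 = 374/31, m_3 = -1150/93.
On [0, 1], S(x) = -4 + 0·x + 676/31·x² - 335/31·x³.
With x = 1/4: S(1/4) = -5567/1984.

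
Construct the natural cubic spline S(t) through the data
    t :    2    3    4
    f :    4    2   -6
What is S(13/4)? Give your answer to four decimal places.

0.4922

Put σ_i = S'' at the i-th knot. Here h = (1, 1) and Δ = (-2, -8), so the interior equations h_(i-1)·σ_(i-1) + 2(h_(i-1)+h_i)·σ_i + h_i·σ_(i+1) = 6(Δ_i − Δ_(i-1)) read
  1·σ_0 + 4·σ_1 + 1·σ_2 = 6(Δ_1 - Δ_0) = -36
Natural end conditions: σ_0 = σ_2 = 0.
Forward elimination and back-substitution give σ_0 = 0, σ_1 = -9, σ_2 = 0.
On [3, 4], S(t) = 2 - 5·(t - 3) - 9/2·(t - 3)² + 3/2·(t - 3)³.
With (t - 3) = 1/4: S(13/4) = 63/128.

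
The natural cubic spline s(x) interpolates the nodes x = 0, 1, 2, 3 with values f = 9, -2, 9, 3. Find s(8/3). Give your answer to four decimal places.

Write M_i for s''(x_i). With h_i = 1, 1, 1 and divided differences Δ_i = -11, 11, -6, the continuity of s' gives the tridiagonal system
  1·M_0 + 4·M_1 + 1·M_2 = 6(Δ_1 - Δ_0) = 132
  1·M_1 + 4·M_2 + 1·M_3 = 6(Δ_2 - Δ_1) = -102
Natural end conditions: M_0 = M_3 = 0.
Hence M_0 = 0, M_1 = 42, M_2 = -36, M_3 = 0.
On [2, 3], s(x) = 9 + 6·(x - 2) - 18·(x - 2)² + 6·(x - 2)³.
With (x - 2) = 2/3: s(8/3) = 61/9.

6.7778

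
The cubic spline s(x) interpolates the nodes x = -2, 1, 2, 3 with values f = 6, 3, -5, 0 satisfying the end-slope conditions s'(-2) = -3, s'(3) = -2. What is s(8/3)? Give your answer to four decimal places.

-0.9591

With M_i denoting the second derivative at x_i, h_i = 3, 1, 1, and Δ_i = (y_(i+1) − y_i)/h_i = -1, -8, 5:
  3·M_0 + 8·M_1 + 1·M_2 = 6(Δ_1 - Δ_0) = -42
  1·M_1 + 4·M_2 + 1·M_3 = 6(Δ_2 - Δ_1) = 78
Clamped end conditions give two more equations: 2h_0·M_0 + h_0·M_1 = 6(Δ_0 - s'(-2)) = 12 and h_2·M_2 + 2h_2·M_3 = 6(s'(3) - Δ_2) = -42.
Solving the tridiagonal system: M_0 = 236/29, M_1 = -356/29, M_2 = 922/29, M_3 = -1070/29.
On [2, 3], s(x) = -5 + 16/29·(x - 2) + 461/29·(x - 2)² - 332/29·(x - 2)³.
With (x - 2) = 2/3: s(8/3) = -751/783.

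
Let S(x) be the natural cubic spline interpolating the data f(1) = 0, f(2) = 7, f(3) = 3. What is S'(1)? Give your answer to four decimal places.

9.7500

Write M_i for S''(x_i). With h_i = 1, 1 and divided differences Δ_i = 7, -4, the continuity of S' gives the tridiagonal system
  1·M_0 + 4·M_1 + 1·M_2 = 6(Δ_1 - Δ_0) = -66
Natural end conditions: M_0 = M_2 = 0.
Forward elimination and back-substitution give M_0 = 0, M_1 = -33/2, M_2 = 0.
On [1, 2], S'(x) = b_0 + 2c_0·(x - 1) + 3d_0·(x - 1)² with b_0 = Δ_0 - h_0(2M_0 + M_1)/6 = 39/4, c_0 = M_0/2 = 0, d_0 = (M_1 - M_0)/(6h_0) = -11/4. So S'(1) = 39/4.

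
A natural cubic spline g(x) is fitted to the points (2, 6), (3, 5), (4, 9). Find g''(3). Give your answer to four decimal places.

7.5000

Write M_i for g''(x_i). With h_i = 1, 1 and divided differences Δ_i = -1, 4, the continuity of g' gives the tridiagonal system
  1·M_0 + 4·M_1 + 1·M_2 = 6(Δ_1 - Δ_0) = 30
Natural end conditions: M_0 = M_2 = 0.
Solving: M_0 = 0, M_1 = 15/2, M_2 = 0.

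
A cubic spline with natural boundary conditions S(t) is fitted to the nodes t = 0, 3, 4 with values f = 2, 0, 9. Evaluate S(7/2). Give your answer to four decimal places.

With M_i denoting the second derivative at x_i, h_i = 3, 1, and Δ_i = (y_(i+1) − y_i)/h_i = -2/3, 9:
  3·M_0 + 8·M_1 + 1·M_2 = 6(Δ_1 - Δ_0) = 58
Natural end conditions: M_0 = M_2 = 0.
Solving the tridiagonal system: M_0 = 0, M_1 = 29/4, M_2 = 0.
On [3, 4], S(t) = 0 + 79/12·(t - 3) + 29/8·(t - 3)² - 29/24·(t - 3)³.
With (t - 3) = 1/2: S(7/2) = 259/64.

4.0469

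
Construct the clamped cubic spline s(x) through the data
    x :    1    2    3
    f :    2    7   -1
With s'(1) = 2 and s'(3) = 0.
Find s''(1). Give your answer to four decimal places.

Write M_i for s''(x_i). With h_i = 1, 1 and divided differences Δ_i = 5, -8, the continuity of s' gives the tridiagonal system
  1·M_0 + 4·M_1 + 1·M_2 = 6(Δ_1 - Δ_0) = -78
Clamped end conditions give two more equations: 2h_0·M_0 + h_0·M_1 = 6(Δ_0 - s'(1)) = 18 and h_1·M_1 + 2h_1·M_2 = 6(s'(3) - Δ_1) = 48.
Solving the tridiagonal system: M_0 = 55/2, M_1 = -37, M_2 = 85/2.

27.5000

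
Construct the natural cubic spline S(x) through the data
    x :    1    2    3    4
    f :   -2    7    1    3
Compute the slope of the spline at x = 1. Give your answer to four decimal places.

13.5333

Write σ_i for S''(x_i). With h_i = 1, 1, 1 and divided differences Δ_i = 9, -6, 2, the continuity of S' gives the tridiagonal system
  1·σ_0 + 4·σ_1 + 1·σ_2 = 6(Δ_1 - Δ_0) = -90
  1·σ_1 + 4·σ_2 + 1·σ_3 = 6(Δ_2 - Δ_1) = 48
Natural end conditions: σ_0 = σ_3 = 0.
Solving: σ_0 = 0, σ_1 = -136/5, σ_2 = 94/5, σ_3 = 0.
On [1, 2], S'(x) = b_0 + 2c_0·(x - 1) + 3d_0·(x - 1)² with b_0 = Δ_0 - h_0(2σ_0 + σ_1)/6 = 203/15, c_0 = σ_0/2 = 0, d_0 = (σ_1 - σ_0)/(6h_0) = -68/15. So S'(1) = 203/15.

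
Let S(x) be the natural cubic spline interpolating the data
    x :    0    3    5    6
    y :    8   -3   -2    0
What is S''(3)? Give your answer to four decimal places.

2.3571

With M_i denoting the second derivative at x_i, h_i = 3, 2, 1, and Δ_i = (y_(i+1) − y_i)/h_i = -11/3, 1/2, 2:
  3·M_0 + 10·M_1 + 2·M_2 = 6(Δ_1 - Δ_0) = 25
  2·M_1 + 6·M_2 + 1·M_3 = 6(Δ_2 - Δ_1) = 9
Natural end conditions: M_0 = M_3 = 0.
Solving: M_0 = 0, M_1 = 33/14, M_2 = 5/7, M_3 = 0.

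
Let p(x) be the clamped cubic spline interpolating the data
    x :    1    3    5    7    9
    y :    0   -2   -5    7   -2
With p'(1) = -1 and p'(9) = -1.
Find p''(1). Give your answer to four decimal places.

1.6071

Write σ_i for p''(x_i). With h_i = 2, 2, 2, 2 and divided differences Δ_i = -1, -3/2, 6, -9/2, the continuity of p' gives the tridiagonal system
  2·σ_0 + 8·σ_1 + 2·σ_2 = 6(Δ_1 - Δ_0) = -3
  2·σ_1 + 8·σ_2 + 2·σ_3 = 6(Δ_2 - Δ_1) = 45
  2·σ_2 + 8·σ_3 + 2·σ_4 = 6(Δ_3 - Δ_2) = -63
Clamped end conditions give two more equations: 2h_0·σ_0 + h_0·σ_1 = 6(Δ_0 - p'(1)) = 0 and h_3·σ_3 + 2h_3·σ_4 = 6(p'(9) - Δ_3) = 21.
Forward elimination and back-substitution give σ_0 = 45/28, σ_1 = -45/14, σ_2 = 39/4, σ_3 = -93/7, σ_4 = 333/28.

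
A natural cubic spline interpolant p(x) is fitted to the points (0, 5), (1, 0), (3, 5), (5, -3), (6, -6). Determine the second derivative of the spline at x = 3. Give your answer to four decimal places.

-8.4000

With σ_i denoting the second derivative at x_i, h_i = 1, 2, 2, 1, and Δ_i = (y_(i+1) − y_i)/h_i = -5, 5/2, -4, -3:
  1·σ_0 + 6·σ_1 + 2·σ_2 = 6(Δ_1 - Δ_0) = 45
  2·σ_1 + 8·σ_2 + 2·σ_3 = 6(Δ_2 - Δ_1) = -39
  2·σ_2 + 6·σ_3 + 1·σ_4 = 6(Δ_3 - Δ_2) = 6
Natural end conditions: σ_0 = σ_4 = 0.
Forward elimination and back-substitution give σ_0 = 0, σ_1 = 103/10, σ_2 = -42/5, σ_3 = 19/5, σ_4 = 0.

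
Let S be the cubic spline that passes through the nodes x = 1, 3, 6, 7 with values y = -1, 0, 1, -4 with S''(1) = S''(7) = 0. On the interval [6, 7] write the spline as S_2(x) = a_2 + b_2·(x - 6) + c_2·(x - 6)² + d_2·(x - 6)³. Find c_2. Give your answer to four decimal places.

-2.2324

With M_i denoting the second derivative at x_i, h_i = 2, 3, 1, and Δ_i = (y_(i+1) − y_i)/h_i = 1/2, 1/3, -5:
  2·M_0 + 10·M_1 + 3·M_2 = 6(Δ_1 - Δ_0) = -1
  3·M_1 + 8·M_2 + 1·M_3 = 6(Δ_2 - Δ_1) = -32
Natural end conditions: M_0 = M_3 = 0.
Forward elimination and back-substitution give M_0 = 0, M_1 = 88/71, M_2 = -317/71, M_3 = 0.
On [6, 7], with S_2(x) = a_2 + b_2·(x - 6) + c_2·(x - 6)² + d_2·(x - 6)³: c_2 = M_2/2 = -317/142, d_2 = (M_3 - M_2)/(6h_2) = 317/426, b_2 = Δ_2 - h_2(2M_2 + M_3)/6 = -748/213.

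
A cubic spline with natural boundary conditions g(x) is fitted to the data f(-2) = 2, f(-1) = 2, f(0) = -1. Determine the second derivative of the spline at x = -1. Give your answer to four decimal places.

Write M_i for g''(x_i). With h_i = 1, 1 and divided differences Δ_i = 0, -3, the continuity of g' gives the tridiagonal system
  1·M_0 + 4·M_1 + 1·M_2 = 6(Δ_1 - Δ_0) = -18
Natural end conditions: M_0 = M_2 = 0.
Forward elimination and back-substitution give M_0 = 0, M_1 = -9/2, M_2 = 0.

-4.5000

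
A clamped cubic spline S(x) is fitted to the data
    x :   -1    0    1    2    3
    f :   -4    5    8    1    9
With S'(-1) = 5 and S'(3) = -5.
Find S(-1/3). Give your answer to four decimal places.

Put M_i = S'' at the i-th knot. Here h = (1, 1, 1, 1) and Δ = (9, 3, -7, 8), so the interior equations h_(i-1)·M_(i-1) + 2(h_(i-1)+h_i)·M_i + h_i·M_(i+1) = 6(Δ_i − Δ_(i-1)) read
  1·M_0 + 4·M_1 + 1·M_2 = 6(Δ_1 - Δ_0) = -36
  1·M_1 + 4·M_2 + 1·M_3 = 6(Δ_2 - Δ_1) = -60
  1·M_2 + 4·M_3 + 1·M_4 = 6(Δ_3 - Δ_2) = 90
Clamped end conditions give two more equations: 2h_0·M_0 + h_0·M_1 = 6(Δ_0 - S'(-1)) = 24 and h_3·M_3 + 2h_3·M_4 = 6(S'(3) - Δ_3) = -78.
Forward elimination and back-substitution give M_0 = 431/28, M_1 = -95/14, M_2 = -97/4, M_3 = 613/14, M_4 = -1705/28.
On [-1, 0], S(x) = -4 + 5·(x + 1) + 431/56·(x + 1)² - 207/56·(x + 1)³.
With (x + 1) = 2/3: S(-1/3) = 209/126.

1.6587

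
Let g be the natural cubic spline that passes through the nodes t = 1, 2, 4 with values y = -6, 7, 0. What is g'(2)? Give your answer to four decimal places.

7.5000

Let m_i = g''(x_i). Step sizes h_i = 1, 2; slopes of the chords Δ_i = (y_(i+1) - y_i)/h_i = 13, -7/2.
  1·m_0 + 6·m_1 + 2·m_2 = 6(Δ_1 - Δ_0) = -99
Natural end conditions: m_0 = m_2 = 0.
Forward elimination and back-substitution give m_0 = 0, m_1 = -33/2, m_2 = 0.
On [2, 4], g'(t) = b_1 + 2c_1·(t - 2) + 3d_1·(t - 2)² with b_1 = Δ_1 - h_1(2m_1 + m_2)/6 = 15/2, c_1 = m_1/2 = -33/4, d_1 = (m_2 - m_1)/(6h_1) = 11/8. So g'(2) = 15/2.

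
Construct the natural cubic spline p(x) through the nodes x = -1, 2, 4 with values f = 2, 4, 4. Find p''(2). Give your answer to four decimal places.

With M_i denoting the second derivative at x_i, h_i = 3, 2, and Δ_i = (y_(i+1) − y_i)/h_i = 2/3, 0:
  3·M_0 + 10·M_1 + 2·M_2 = 6(Δ_1 - Δ_0) = -4
Natural end conditions: M_0 = M_2 = 0.
Hence M_0 = 0, M_1 = -2/5, M_2 = 0.

-0.4000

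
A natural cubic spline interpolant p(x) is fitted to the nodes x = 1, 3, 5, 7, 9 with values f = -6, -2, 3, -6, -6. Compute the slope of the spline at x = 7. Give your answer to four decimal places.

Put σ_i = p'' at the i-th knot. Here h = (2, 2, 2, 2) and Δ = (2, 5/2, -9/2, 0), so the interior equations h_(i-1)·σ_(i-1) + 2(h_(i-1)+h_i)·σ_i + h_i·σ_(i+1) = 6(Δ_i − Δ_(i-1)) read
  2·σ_0 + 8·σ_1 + 2·σ_2 = 6(Δ_1 - Δ_0) = 3
  2·σ_1 + 8·σ_2 + 2·σ_3 = 6(Δ_2 - Δ_1) = -42
  2·σ_2 + 8·σ_3 + 2·σ_4 = 6(Δ_3 - Δ_2) = 27
Natural end conditions: σ_0 = σ_4 = 0.
Forward elimination and back-substitution give σ_0 = 0, σ_1 = 15/7, σ_2 = -99/14, σ_3 = 36/7, σ_4 = 0.
On [7, 9], p'(x) = b_3 + 2c_3·(x - 7) + 3d_3·(x - 7)² with b_3 = Δ_3 - h_3(2σ_3 + σ_4)/6 = -24/7, c_3 = σ_3/2 = 18/7, d_3 = (σ_4 - σ_3)/(6h_3) = -3/7. So p'(7) = -24/7.

-3.4286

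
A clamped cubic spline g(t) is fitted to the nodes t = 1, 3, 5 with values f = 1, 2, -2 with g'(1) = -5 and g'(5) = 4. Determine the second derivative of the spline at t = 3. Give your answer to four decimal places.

Write M_i for g''(x_i). With h_i = 2, 2 and divided differences Δ_i = 1/2, -2, the continuity of g' gives the tridiagonal system
  2·M_0 + 8·M_1 + 2·M_2 = 6(Δ_1 - Δ_0) = -15
Clamped end conditions give two more equations: 2h_0·M_0 + h_0·M_1 = 6(Δ_0 - g'(1)) = 33 and h_1·M_1 + 2h_1·M_2 = 6(g'(5) - Δ_1) = 36.
Solving: M_0 = 99/8, M_1 = -33/4, M_2 = 105/8.

-8.2500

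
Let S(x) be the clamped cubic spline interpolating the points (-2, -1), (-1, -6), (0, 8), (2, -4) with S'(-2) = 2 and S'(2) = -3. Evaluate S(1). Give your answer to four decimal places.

Write m_i for S''(x_i). With h_i = 1, 1, 2 and divided differences Δ_i = -5, 14, -6, the continuity of S' gives the tridiagonal system
  1·m_0 + 4·m_1 + 1·m_2 = 6(Δ_1 - Δ_0) = 114
  1·m_1 + 6·m_2 + 2·m_3 = 6(Δ_2 - Δ_1) = -120
Clamped end conditions give two more equations: 2h_0·m_0 + h_0·m_1 = 6(Δ_0 - S'(-2)) = -42 and h_2·m_2 + 2h_2·m_3 = 6(S'(2) - Δ_2) = 18.
Hence m_0 = -499/11, m_1 = 536/11, m_2 = -391/11, m_3 = 245/11.
On [0, 2], S(x) = 8 + 113/11·x - 391/22·x² + 53/11·x³.
With x = 1: S(1) = 117/22.

5.3182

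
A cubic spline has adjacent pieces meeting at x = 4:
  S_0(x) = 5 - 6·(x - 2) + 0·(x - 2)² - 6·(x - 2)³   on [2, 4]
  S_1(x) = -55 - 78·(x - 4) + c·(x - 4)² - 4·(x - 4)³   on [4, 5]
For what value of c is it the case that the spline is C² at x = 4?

-36

S_0''(x) = 0 - 36·(x - 2), so S_0''(4) = -72. On the right, S_1''(4) = 2c, so c = -36.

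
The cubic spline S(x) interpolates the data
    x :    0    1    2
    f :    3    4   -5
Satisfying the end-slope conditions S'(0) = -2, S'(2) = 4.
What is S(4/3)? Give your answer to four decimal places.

With M_i denoting the second derivative at x_i, h_i = 1, 1, and Δ_i = (y_(i+1) − y_i)/h_i = 1, -9:
  1·M_0 + 4·M_1 + 1·M_2 = 6(Δ_1 - Δ_0) = -60
Clamped end conditions give two more equations: 2h_0·M_0 + h_0·M_1 = 6(Δ_0 - S'(0)) = 18 and h_1·M_1 + 2h_1·M_2 = 6(S'(2) - Δ_1) = 78.
Forward elimination and back-substitution give M_0 = 27, M_1 = -36, M_2 = 57.
On [1, 2], S(x) = 4 - 13/2·(x - 1) - 18·(x - 1)² + 31/2·(x - 1)³.
With (x - 1) = 1/3: S(4/3) = 11/27.

0.4074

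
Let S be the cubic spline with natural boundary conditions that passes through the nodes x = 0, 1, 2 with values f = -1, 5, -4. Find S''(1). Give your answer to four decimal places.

With m_i denoting the second derivative at x_i, h_i = 1, 1, and Δ_i = (y_(i+1) − y_i)/h_i = 6, -9:
  1·m_0 + 4·m_1 + 1·m_2 = 6(Δ_1 - Δ_0) = -90
Natural end conditions: m_0 = m_2 = 0.
Solving: m_0 = 0, m_1 = -45/2, m_2 = 0.

-22.5000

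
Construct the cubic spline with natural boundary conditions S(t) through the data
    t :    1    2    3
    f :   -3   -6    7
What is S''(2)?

With m_i denoting the second derivative at x_i, h_i = 1, 1, and Δ_i = (y_(i+1) − y_i)/h_i = -3, 13:
  1·m_0 + 4·m_1 + 1·m_2 = 6(Δ_1 - Δ_0) = 96
Natural end conditions: m_0 = m_2 = 0.
Hence m_0 = 0, m_1 = 24, m_2 = 0.

24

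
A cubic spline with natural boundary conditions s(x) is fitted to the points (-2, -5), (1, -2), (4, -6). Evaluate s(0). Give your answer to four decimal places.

-2.3519

Write M_i for s''(x_i). With h_i = 3, 3 and divided differences Δ_i = 1, -4/3, the continuity of s' gives the tridiagonal system
  3·M_0 + 12·M_1 + 3·M_2 = 6(Δ_1 - Δ_0) = -14
Natural end conditions: M_0 = M_2 = 0.
Solving: M_0 = 0, M_1 = -7/6, M_2 = 0.
On [-2, 1], s(x) = -5 + 19/12·(x + 2) + 0·(x + 2)² - 7/108·(x + 2)³.
With (x + 2) = 2: s(0) = -127/54.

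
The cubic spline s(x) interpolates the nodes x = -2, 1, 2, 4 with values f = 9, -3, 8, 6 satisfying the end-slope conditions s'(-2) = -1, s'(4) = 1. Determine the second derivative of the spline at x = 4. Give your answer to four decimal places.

Write M_i for s''(x_i). With h_i = 3, 1, 2 and divided differences Δ_i = -4, 11, -1, the continuity of s' gives the tridiagonal system
  3·M_0 + 8·M_1 + 1·M_2 = 6(Δ_1 - Δ_0) = 90
  1·M_1 + 6·M_2 + 2·M_3 = 6(Δ_2 - Δ_1) = -72
Clamped end conditions give two more equations: 2h_0·M_0 + h_0·M_1 = 6(Δ_0 - s'(-2)) = -18 and h_2·M_2 + 2h_2·M_3 = 6(s'(4) - Δ_2) = 12.
Hence M_0 = -254/21, M_1 = 382/21, M_2 = -404/21, M_3 = 265/21.

12.6190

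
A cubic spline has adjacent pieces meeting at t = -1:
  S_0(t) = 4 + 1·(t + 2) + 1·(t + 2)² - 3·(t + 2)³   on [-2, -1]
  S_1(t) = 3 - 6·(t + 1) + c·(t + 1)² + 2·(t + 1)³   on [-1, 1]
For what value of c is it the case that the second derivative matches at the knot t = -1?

-8

S_0''(t) = 2 - 18·(t + 2), so S_0''(-1) = -16. On the right, S_1''(-1) = 2c, so c = -8.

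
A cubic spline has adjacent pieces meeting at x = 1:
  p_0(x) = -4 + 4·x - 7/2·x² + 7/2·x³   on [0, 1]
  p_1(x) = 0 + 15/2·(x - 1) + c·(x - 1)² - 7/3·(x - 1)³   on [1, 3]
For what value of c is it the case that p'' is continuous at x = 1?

7

p_0''(x) = -7 + 21·x, so p_0''(1) = 14. On the right, p_1''(1) = 2c, so c = 7.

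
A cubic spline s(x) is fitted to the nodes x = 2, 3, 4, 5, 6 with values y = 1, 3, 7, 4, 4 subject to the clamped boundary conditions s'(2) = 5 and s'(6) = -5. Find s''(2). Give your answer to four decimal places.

Put M_i = s'' at the i-th knot. Here h = (1, 1, 1, 1) and Δ = (2, 4, -3, 0), so the interior equations h_(i-1)·M_(i-1) + 2(h_(i-1)+h_i)·M_i + h_i·M_(i+1) = 6(Δ_i − Δ_(i-1)) read
  1·M_0 + 4·M_1 + 1·M_2 = 6(Δ_1 - Δ_0) = 12
  1·M_1 + 4·M_2 + 1·M_3 = 6(Δ_2 - Δ_1) = -42
  1·M_2 + 4·M_3 + 1·M_4 = 6(Δ_3 - Δ_2) = 18
Clamped end conditions give two more equations: 2h_0·M_0 + h_0·M_1 = 6(Δ_0 - s'(2)) = -18 and h_3·M_3 + 2h_3·M_4 = 6(s'(6) - Δ_3) = -30.
Hence M_0 = -403/28, M_1 = 151/14, M_2 = -67/4, M_3 = 199/14, M_4 = -619/28.

-14.3929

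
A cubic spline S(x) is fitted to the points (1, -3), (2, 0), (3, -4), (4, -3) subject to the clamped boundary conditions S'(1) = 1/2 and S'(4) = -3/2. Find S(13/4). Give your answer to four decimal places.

-4.0219

Write σ_i for S''(x_i). With h_i = 1, 1, 1 and divided differences Δ_i = 3, -4, 1, the continuity of S' gives the tridiagonal system
  1·σ_0 + 4·σ_1 + 1·σ_2 = 6(Δ_1 - Δ_0) = -42
  1·σ_1 + 4·σ_2 + 1·σ_3 = 6(Δ_2 - Δ_1) = 30
Clamped end conditions give two more equations: 2h_0·σ_0 + h_0·σ_1 = 6(Δ_0 - S'(1)) = 15 and h_2·σ_2 + 2h_2·σ_3 = 6(S'(4) - Δ_2) = -15.
Hence σ_0 = 253/15, σ_1 = -281/15, σ_2 = 241/15, σ_3 = -233/15.
On [3, 4], S(x) = -4 - 53/30·(x - 3) + 241/30·(x - 3)² - 79/15·(x - 3)³.
With (x - 3) = 1/4: S(13/4) = -1287/320.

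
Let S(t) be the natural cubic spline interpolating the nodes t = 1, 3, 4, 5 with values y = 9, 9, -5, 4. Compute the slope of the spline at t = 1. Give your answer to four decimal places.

Let M_i = S''(x_i). Step sizes h_i = 2, 1, 1; slopes of the chords Δ_i = (y_(i+1) - y_i)/h_i = 0, -14, 9.
  2·M_0 + 6·M_1 + 1·M_2 = 6(Δ_1 - Δ_0) = -84
  1·M_1 + 4·M_2 + 1·M_3 = 6(Δ_2 - Δ_1) = 138
Natural end conditions: M_0 = M_3 = 0.
Solving the tridiagonal system: M_0 = 0, M_1 = -474/23, M_2 = 912/23, M_3 = 0.
On [1, 3], S'(t) = b_0 + 2c_0·(t - 1) + 3d_0·(t - 1)² with b_0 = Δ_0 - h_0(2M_0 + M_1)/6 = 158/23, c_0 = M_0/2 = 0, d_0 = (M_1 - M_0)/(6h_0) = -79/46. So S'(1) = 158/23.

6.8696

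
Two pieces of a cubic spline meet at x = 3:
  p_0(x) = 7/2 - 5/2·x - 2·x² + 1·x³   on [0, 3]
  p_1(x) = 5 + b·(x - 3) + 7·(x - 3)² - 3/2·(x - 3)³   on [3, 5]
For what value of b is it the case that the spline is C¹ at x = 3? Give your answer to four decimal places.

12.5000

p_0'(x) = -5/2 - 4·x + 3·x², so p_0'(3) = 25/2. On the right, p_1'(3) = b, so b = 25/2.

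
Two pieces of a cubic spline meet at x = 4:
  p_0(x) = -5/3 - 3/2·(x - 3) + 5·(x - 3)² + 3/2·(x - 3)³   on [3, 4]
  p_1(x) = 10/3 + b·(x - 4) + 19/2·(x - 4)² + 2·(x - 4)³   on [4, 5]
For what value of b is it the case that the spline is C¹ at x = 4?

13

p_0'(x) = -3/2 + 10·(x - 3) + 9/2·(x - 3)², so p_0'(4) = 13. On the right, p_1'(4) = b, so b = 13.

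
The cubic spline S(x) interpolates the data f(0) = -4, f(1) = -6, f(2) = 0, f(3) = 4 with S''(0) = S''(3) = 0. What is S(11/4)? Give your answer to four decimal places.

3.2500

Write m_i for S''(x_i). With h_i = 1, 1, 1 and divided differences Δ_i = -2, 6, 4, the continuity of S' gives the tridiagonal system
  1·m_0 + 4·m_1 + 1·m_2 = 6(Δ_1 - Δ_0) = 48
  1·m_1 + 4·m_2 + 1·m_3 = 6(Δ_2 - Δ_1) = -12
Natural end conditions: m_0 = m_3 = 0.
Solving the tridiagonal system: m_0 = 0, m_1 = 68/5, m_2 = -32/5, m_3 = 0.
On [2, 3], S(x) = 0 + 92/15·(x - 2) - 16/5·(x - 2)² + 16/15·(x - 2)³.
With (x - 2) = 3/4: S(11/4) = 13/4.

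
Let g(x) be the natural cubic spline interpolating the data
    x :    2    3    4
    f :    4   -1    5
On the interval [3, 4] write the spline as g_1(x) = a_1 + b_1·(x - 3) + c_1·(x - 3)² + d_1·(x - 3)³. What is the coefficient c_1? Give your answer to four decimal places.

8.2500

Put M_i = g'' at the i-th knot. Here h = (1, 1) and Δ = (-5, 6), so the interior equations h_(i-1)·M_(i-1) + 2(h_(i-1)+h_i)·M_i + h_i·M_(i+1) = 6(Δ_i − Δ_(i-1)) read
  1·M_0 + 4·M_1 + 1·M_2 = 6(Δ_1 - Δ_0) = 66
Natural end conditions: M_0 = M_2 = 0.
Solving: M_0 = 0, M_1 = 33/2, M_2 = 0.
On [3, 4], with g_1(x) = a_1 + b_1·(x - 3) + c_1·(x - 3)² + d_1·(x - 3)³: c_1 = M_1/2 = 33/4, d_1 = (M_2 - M_1)/(6h_1) = -11/4, b_1 = Δ_1 - h_1(2M_1 + M_2)/6 = 1/2.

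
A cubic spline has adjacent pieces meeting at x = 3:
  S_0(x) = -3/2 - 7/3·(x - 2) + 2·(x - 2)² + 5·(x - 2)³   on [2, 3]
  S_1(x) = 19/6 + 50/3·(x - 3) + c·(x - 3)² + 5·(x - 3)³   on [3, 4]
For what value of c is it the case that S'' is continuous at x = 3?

17

S_0''(x) = 4 + 30·(x - 2), so S_0''(3) = 34. On the right, S_1''(3) = 2c, so c = 17.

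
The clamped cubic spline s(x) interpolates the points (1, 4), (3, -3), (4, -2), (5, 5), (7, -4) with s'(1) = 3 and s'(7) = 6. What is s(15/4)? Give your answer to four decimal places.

-3.2227

Write σ_i for s''(x_i). With h_i = 2, 1, 1, 2 and divided differences Δ_i = -7/2, 1, 7, -9/2, the continuity of s' gives the tridiagonal system
  2·σ_0 + 6·σ_1 + 1·σ_2 = 6(Δ_1 - Δ_0) = 27
  1·σ_1 + 4·σ_2 + 1·σ_3 = 6(Δ_2 - Δ_1) = 36
  1·σ_2 + 6·σ_3 + 2·σ_4 = 6(Δ_3 - Δ_2) = -69
Clamped end conditions give two more equations: 2h_0·σ_0 + h_0·σ_1 = 6(Δ_0 - s'(1)) = -39 and h_3·σ_3 + 2h_3·σ_4 = 6(s'(7) - Δ_3) = 63.
Solving the tridiagonal system: σ_0 = -131/10, σ_1 = 67/10, σ_2 = 13, σ_3 = -227/10, σ_4 = 271/10.
On [3, 4], s(x) = -3 - 17/5·(x - 3) + 67/20·(x - 3)² + 21/20·(x - 3)³.
With (x - 3) = 3/4: s(15/4) = -825/256.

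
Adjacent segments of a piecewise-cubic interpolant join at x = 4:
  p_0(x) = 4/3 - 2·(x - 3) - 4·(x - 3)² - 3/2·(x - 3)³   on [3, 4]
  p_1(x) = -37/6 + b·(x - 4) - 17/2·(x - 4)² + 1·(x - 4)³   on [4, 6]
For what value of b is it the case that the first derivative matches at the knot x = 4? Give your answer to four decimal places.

-14.5000

p_0'(x) = -2 - 8·(x - 3) - 9/2·(x - 3)², so p_0'(4) = -29/2. On the right, p_1'(4) = b, so b = -29/2.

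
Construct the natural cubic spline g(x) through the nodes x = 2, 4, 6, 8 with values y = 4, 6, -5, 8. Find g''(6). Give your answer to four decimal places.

Let M_i = g''(x_i). Step sizes h_i = 2, 2, 2; slopes of the chords Δ_i = (y_(i+1) - y_i)/h_i = 1, -11/2, 13/2.
  2·M_0 + 8·M_1 + 2·M_2 = 6(Δ_1 - Δ_0) = -39
  2·M_1 + 8·M_2 + 2·M_3 = 6(Δ_2 - Δ_1) = 72
Natural end conditions: M_0 = M_3 = 0.
Solving: M_0 = 0, M_1 = -38/5, M_2 = 109/10, M_3 = 0.

10.9000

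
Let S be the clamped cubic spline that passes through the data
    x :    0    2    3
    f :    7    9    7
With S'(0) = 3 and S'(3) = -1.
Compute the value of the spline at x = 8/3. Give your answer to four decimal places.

With σ_i denoting the second derivative at x_i, h_i = 2, 1, and Δ_i = (y_(i+1) − y_i)/h_i = 1, -2:
  2·σ_0 + 6·σ_1 + 1·σ_2 = 6(Δ_1 - Δ_0) = -18
Clamped end conditions give two more equations: 2h_0·σ_0 + h_0·σ_1 = 6(Δ_0 - S'(0)) = -12 and h_1·σ_1 + 2h_1·σ_2 = 6(S'(3) - Δ_1) = 6.
Solving: σ_0 = -4/3, σ_1 = -10/3, σ_2 = 14/3.
On [2, 3], S(x) = 9 - 5/3·(x - 2) - 5/3·(x - 2)² + 4/3·(x - 2)³.
With (x - 2) = 2/3: S(8/3) = 611/81.

7.5432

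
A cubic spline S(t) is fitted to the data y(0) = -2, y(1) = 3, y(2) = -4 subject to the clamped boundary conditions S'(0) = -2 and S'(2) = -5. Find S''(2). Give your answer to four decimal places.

22.5000

With σ_i denoting the second derivative at x_i, h_i = 1, 1, and Δ_i = (y_(i+1) − y_i)/h_i = 5, -7:
  1·σ_0 + 4·σ_1 + 1·σ_2 = 6(Δ_1 - Δ_0) = -72
Clamped end conditions give two more equations: 2h_0·σ_0 + h_0·σ_1 = 6(Δ_0 - S'(0)) = 42 and h_1·σ_1 + 2h_1·σ_2 = 6(S'(2) - Δ_1) = 12.
Solving the tridiagonal system: σ_0 = 75/2, σ_1 = -33, σ_2 = 45/2.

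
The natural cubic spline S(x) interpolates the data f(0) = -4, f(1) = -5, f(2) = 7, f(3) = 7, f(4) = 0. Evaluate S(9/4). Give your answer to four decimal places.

8.4498

Write M_i for S''(x_i). With h_i = 1, 1, 1, 1 and divided differences Δ_i = -1, 12, 0, -7, the continuity of S' gives the tridiagonal system
  1·M_0 + 4·M_1 + 1·M_2 = 6(Δ_1 - Δ_0) = 78
  1·M_1 + 4·M_2 + 1·M_3 = 6(Δ_2 - Δ_1) = -72
  1·M_2 + 4·M_3 + 1·M_4 = 6(Δ_3 - Δ_2) = -42
Natural end conditions: M_0 = M_4 = 0.
Solving: M_0 = 0, M_1 = 177/7, M_2 = -162/7, M_3 = -33/7, M_4 = 0.
On [2, 3], S(x) = 7 + 17/2·(x - 2) - 81/7·(x - 2)² + 43/14·(x - 2)³.
With (x - 2) = 1/4: S(9/4) = 7571/896.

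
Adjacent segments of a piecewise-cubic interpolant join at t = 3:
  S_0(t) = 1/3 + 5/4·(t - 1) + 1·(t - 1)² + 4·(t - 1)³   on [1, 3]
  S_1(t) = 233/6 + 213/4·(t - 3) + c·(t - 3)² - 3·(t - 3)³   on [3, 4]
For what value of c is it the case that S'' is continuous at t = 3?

S_0''(t) = 2 + 24·(t - 1), so S_0''(3) = 50. On the right, S_1''(3) = 2c, so c = 25.

25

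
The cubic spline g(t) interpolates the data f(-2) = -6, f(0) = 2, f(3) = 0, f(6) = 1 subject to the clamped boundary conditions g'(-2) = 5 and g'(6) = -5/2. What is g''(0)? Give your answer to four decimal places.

-3.5789

Put M_i = g'' at the i-th knot. Here h = (2, 3, 3) and Δ = (4, -2/3, 1/3), so the interior equations h_(i-1)·M_(i-1) + 2(h_(i-1)+h_i)·M_i + h_i·M_(i+1) = 6(Δ_i − Δ_(i-1)) read
  2·M_0 + 10·M_1 + 3·M_2 = 6(Δ_1 - Δ_0) = -28
  3·M_1 + 12·M_2 + 3·M_3 = 6(Δ_2 - Δ_1) = 6
Clamped end conditions give two more equations: 2h_0·M_0 + h_0·M_1 = 6(Δ_0 - g'(-2)) = -6 and h_2·M_2 + 2h_2·M_3 = 6(g'(6) - Δ_2) = -17.
Solving the tridiagonal system: M_0 = 11/38, M_1 = -68/19, M_2 = 137/57, M_3 = -230/57.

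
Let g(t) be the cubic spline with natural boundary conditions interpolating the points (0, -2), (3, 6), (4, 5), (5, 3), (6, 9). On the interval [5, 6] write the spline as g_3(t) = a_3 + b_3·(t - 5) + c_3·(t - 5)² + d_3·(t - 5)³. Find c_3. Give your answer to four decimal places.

Put σ_i = g'' at the i-th knot. Here h = (3, 1, 1, 1) and Δ = (8/3, -1, -2, 6), so the interior equations h_(i-1)·σ_(i-1) + 2(h_(i-1)+h_i)·σ_i + h_i·σ_(i+1) = 6(Δ_i − Δ_(i-1)) read
  3·σ_0 + 8·σ_1 + 1·σ_2 = 6(Δ_1 - Δ_0) = -22
  1·σ_1 + 4·σ_2 + 1·σ_3 = 6(Δ_2 - Δ_1) = -6
  1·σ_2 + 4·σ_3 + 1·σ_4 = 6(Δ_3 - Δ_2) = 48
Natural end conditions: σ_0 = σ_4 = 0.
Hence σ_0 = 0, σ_1 = -129/58, σ_2 = -122/29, σ_3 = 757/58, σ_4 = 0.
On [5, 6], with g_3(t) = a_3 + b_3·(t - 5) + c_3·(t - 5)² + d_3·(t - 5)³: c_3 = σ_3/2 = 757/116, d_3 = (σ_4 - σ_3)/(6h_3) = -757/348, b_3 = Δ_3 - h_3(2σ_3 + σ_4)/6 = 287/174.

6.5259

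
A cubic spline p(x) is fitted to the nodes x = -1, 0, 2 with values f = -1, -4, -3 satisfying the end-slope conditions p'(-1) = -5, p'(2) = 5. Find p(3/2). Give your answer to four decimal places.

Let M_i = p''(x_i). Step sizes h_i = 1, 2; slopes of the chords Δ_i = (y_(i+1) - y_i)/h_i = -3, 1/2.
  1·M_0 + 6·M_1 + 2·M_2 = 6(Δ_1 - Δ_0) = 21
Clamped end conditions give two more equations: 2h_0·M_0 + h_0·M_1 = 6(Δ_0 - p'(-1)) = 12 and h_1·M_1 + 2h_1·M_2 = 6(p'(2) - Δ_1) = 27.
Solving: M_0 = 35/6, M_1 = 1/3, M_2 = 79/12.
On [0, 2], p(x) = -4 - 23/12·x + 1/6·x² + 25/48·x³.
With x = 3/2: p(3/2) = -607/128.

-4.7422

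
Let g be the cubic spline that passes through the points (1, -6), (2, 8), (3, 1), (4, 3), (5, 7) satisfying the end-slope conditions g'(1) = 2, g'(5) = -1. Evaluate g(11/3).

With M_i denoting the second derivative at x_i, h_i = 1, 1, 1, 1, and Δ_i = (y_(i+1) − y_i)/h_i = 14, -7, 2, 4:
  1·M_0 + 4·M_1 + 1·M_2 = 6(Δ_1 - Δ_0) = -126
  1·M_1 + 4·M_2 + 1·M_3 = 6(Δ_2 - Δ_1) = 54
  1·M_2 + 4·M_3 + 1·M_4 = 6(Δ_3 - Δ_2) = 12
Clamped end conditions give two more equations: 2h_0·M_0 + h_0·M_1 = 6(Δ_0 - g'(1)) = 72 and h_3·M_3 + 2h_3·M_4 = 6(g'(5) - Δ_3) = -30.
Forward elimination and back-substitution give M_0 = 63, M_1 = -54, M_2 = 27, M_3 = 0, M_4 = -15.
On [3, 4], g(x) = 1 - 7·(x - 3) + 27/2·(x - 3)² - 9/2·(x - 3)³.
With (x - 3) = 2/3: g(11/3) = 1.

1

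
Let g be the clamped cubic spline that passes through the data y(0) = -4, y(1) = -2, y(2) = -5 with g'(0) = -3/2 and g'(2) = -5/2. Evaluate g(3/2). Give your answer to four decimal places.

-3.1563

With σ_i denoting the second derivative at x_i, h_i = 1, 1, and Δ_i = (y_(i+1) − y_i)/h_i = 2, -3:
  1·σ_0 + 4·σ_1 + 1·σ_2 = 6(Δ_1 - Δ_0) = -30
Clamped end conditions give two more equations: 2h_0·σ_0 + h_0·σ_1 = 6(Δ_0 - g'(0)) = 21 and h_1·σ_1 + 2h_1·σ_2 = 6(g'(2) - Δ_1) = 3.
Solving: σ_0 = 35/2, σ_1 = -14, σ_2 = 17/2.
On [1, 2], g(t) = -2 + 1/4·(t - 1) - 7·(t - 1)² + 15/4·(t - 1)³.
With (t - 1) = 1/2: g(3/2) = -101/32.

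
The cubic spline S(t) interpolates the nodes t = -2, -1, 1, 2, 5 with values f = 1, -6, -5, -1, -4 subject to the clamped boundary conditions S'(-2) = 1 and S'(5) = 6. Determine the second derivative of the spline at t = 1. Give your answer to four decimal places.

0.7336

With m_i denoting the second derivative at x_i, h_i = 1, 2, 1, 3, and Δ_i = (y_(i+1) − y_i)/h_i = -7, 1/2, 4, -1:
  1·m_0 + 6·m_1 + 2·m_2 = 6(Δ_1 - Δ_0) = 45
  2·m_1 + 6·m_2 + 1·m_3 = 6(Δ_2 - Δ_1) = 21
  1·m_2 + 8·m_3 + 3·m_4 = 6(Δ_3 - Δ_2) = -30
Clamped end conditions give two more equations: 2h_0·m_0 + h_0·m_1 = 6(Δ_0 - S'(-2)) = -48 and h_3·m_3 + 2h_3·m_4 = 6(S'(5) - Δ_3) = 42.
Forward elimination and back-substitution give m_0 = -3677/122, m_1 = 749/61, m_2 = 179/244, m_3 = -971/122, m_4 = 2679/244.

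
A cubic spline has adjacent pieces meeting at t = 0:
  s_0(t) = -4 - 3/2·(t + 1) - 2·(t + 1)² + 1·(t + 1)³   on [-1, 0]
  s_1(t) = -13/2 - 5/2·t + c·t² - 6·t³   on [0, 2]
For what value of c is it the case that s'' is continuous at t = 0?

s_0''(t) = -4 + 6·(t + 1), so s_0''(0) = 2. On the right, s_1''(0) = 2c, so c = 1.

1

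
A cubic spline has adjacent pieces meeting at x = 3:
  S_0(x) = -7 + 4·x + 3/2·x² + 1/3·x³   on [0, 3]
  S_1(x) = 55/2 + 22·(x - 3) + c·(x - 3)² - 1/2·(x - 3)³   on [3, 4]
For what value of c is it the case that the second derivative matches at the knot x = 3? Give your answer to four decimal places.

4.5000

S_0''(x) = 3 + 2·x, so S_0''(3) = 9. On the right, S_1''(3) = 2c, so c = 9/2.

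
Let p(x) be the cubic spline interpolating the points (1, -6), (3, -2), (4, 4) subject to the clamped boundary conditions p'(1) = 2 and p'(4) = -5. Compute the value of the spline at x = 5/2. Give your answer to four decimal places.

-4.7813

With m_i denoting the second derivative at x_i, h_i = 2, 1, and Δ_i = (y_(i+1) − y_i)/h_i = 2, 6:
  2·m_0 + 6·m_1 + 1·m_2 = 6(Δ_1 - Δ_0) = 24
Clamped end conditions give two more equations: 2h_0·m_0 + h_0·m_1 = 6(Δ_0 - p'(1)) = 0 and h_1·m_1 + 2h_1·m_2 = 6(p'(4) - Δ_1) = -66.
Solving: m_0 = -19/3, m_1 = 38/3, m_2 = -118/3.
On [1, 3], p(x) = -6 + 2·(x - 1) - 19/6·(x - 1)² + 19/12·(x - 1)³.
With (x - 1) = 3/2: p(5/2) = -153/32.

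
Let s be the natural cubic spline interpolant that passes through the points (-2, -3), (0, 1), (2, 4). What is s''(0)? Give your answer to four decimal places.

-0.3750

Write m_i for s''(x_i). With h_i = 2, 2 and divided differences Δ_i = 2, 3/2, the continuity of s' gives the tridiagonal system
  2·m_0 + 8·m_1 + 2·m_2 = 6(Δ_1 - Δ_0) = -3
Natural end conditions: m_0 = m_2 = 0.
Hence m_0 = 0, m_1 = -3/8, m_2 = 0.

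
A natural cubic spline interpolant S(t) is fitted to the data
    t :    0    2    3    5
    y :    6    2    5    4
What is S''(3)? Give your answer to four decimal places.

-4.4571

With m_i denoting the second derivative at x_i, h_i = 2, 1, 2, and Δ_i = (y_(i+1) − y_i)/h_i = -2, 3, -1/2:
  2·m_0 + 6·m_1 + 1·m_2 = 6(Δ_1 - Δ_0) = 30
  1·m_1 + 6·m_2 + 2·m_3 = 6(Δ_2 - Δ_1) = -21
Natural end conditions: m_0 = m_3 = 0.
Solving the tridiagonal system: m_0 = 0, m_1 = 201/35, m_2 = -156/35, m_3 = 0.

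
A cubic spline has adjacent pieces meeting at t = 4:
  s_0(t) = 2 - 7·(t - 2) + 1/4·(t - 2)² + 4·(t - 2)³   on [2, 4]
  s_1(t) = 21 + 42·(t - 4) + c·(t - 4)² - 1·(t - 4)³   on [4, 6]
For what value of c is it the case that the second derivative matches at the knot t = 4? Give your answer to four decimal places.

s_0''(t) = 1/2 + 24·(t - 2), so s_0''(4) = 97/2. On the right, s_1''(4) = 2c, so c = 97/4.

24.2500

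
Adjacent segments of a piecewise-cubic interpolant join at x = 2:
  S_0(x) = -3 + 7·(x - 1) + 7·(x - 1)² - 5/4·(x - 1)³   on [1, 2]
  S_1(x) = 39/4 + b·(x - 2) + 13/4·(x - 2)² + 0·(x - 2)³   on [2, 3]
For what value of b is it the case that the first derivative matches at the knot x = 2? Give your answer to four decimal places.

S_0'(x) = 7 + 14·(x - 1) - 15/4·(x - 1)², so S_0'(2) = 69/4. On the right, S_1'(2) = b, so b = 69/4.

17.2500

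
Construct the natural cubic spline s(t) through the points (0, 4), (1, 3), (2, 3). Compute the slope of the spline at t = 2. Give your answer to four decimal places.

0.2500

With m_i denoting the second derivative at x_i, h_i = 1, 1, and Δ_i = (y_(i+1) − y_i)/h_i = -1, 0:
  1·m_0 + 4·m_1 + 1·m_2 = 6(Δ_1 - Δ_0) = 6
Natural end conditions: m_0 = m_2 = 0.
Solving: m_0 = 0, m_1 = 3/2, m_2 = 0.
On [1, 2], s'(t) = b_1 + 2c_1·(t - 1) + 3d_1·(t - 1)² with b_1 = Δ_1 - h_1(2m_1 + m_2)/6 = -1/2, c_1 = m_1/2 = 3/4, d_1 = (m_2 - m_1)/(6h_1) = -1/4. So s'(2) = 1/4.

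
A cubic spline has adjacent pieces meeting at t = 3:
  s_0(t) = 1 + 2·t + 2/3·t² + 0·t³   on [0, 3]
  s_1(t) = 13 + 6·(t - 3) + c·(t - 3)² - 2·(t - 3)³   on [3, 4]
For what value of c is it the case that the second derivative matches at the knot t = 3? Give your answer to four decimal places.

0.6667

s_0''(t) = 4/3 + 0·t, so s_0''(3) = 4/3. On the right, s_1''(3) = 2c, so c = 2/3.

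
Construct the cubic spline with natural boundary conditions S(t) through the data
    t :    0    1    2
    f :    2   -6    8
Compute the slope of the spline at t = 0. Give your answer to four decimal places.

With m_i denoting the second derivative at x_i, h_i = 1, 1, and Δ_i = (y_(i+1) − y_i)/h_i = -8, 14:
  1·m_0 + 4·m_1 + 1·m_2 = 6(Δ_1 - Δ_0) = 132
Natural end conditions: m_0 = m_2 = 0.
Solving: m_0 = 0, m_1 = 33, m_2 = 0.
On [0, 1], S'(t) = b_0 + 2c_0·t + 3d_0·t² with b_0 = Δ_0 - h_0(2m_0 + m_1)/6 = -27/2, c_0 = m_0/2 = 0, d_0 = (m_1 - m_0)/(6h_0) = 11/2. So S'(0) = -27/2.

-13.5000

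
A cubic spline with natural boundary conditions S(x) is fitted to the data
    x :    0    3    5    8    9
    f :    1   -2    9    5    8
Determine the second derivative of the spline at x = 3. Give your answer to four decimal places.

Write M_i for S''(x_i). With h_i = 3, 2, 3, 1 and divided differences Δ_i = -1, 11/2, -4/3, 3, the continuity of S' gives the tridiagonal system
  3·M_0 + 10·M_1 + 2·M_2 = 6(Δ_1 - Δ_0) = 39
  2·M_1 + 10·M_2 + 3·M_3 = 6(Δ_2 - Δ_1) = -41
  3·M_2 + 8·M_3 + 1·M_4 = 6(Δ_3 - Δ_2) = 26
Natural end conditions: M_0 = M_4 = 0.
Solving: M_0 = 0, M_1 = 3581/678, M_2 = -2342/339, M_3 = 660/113, M_4 = 0.

5.2817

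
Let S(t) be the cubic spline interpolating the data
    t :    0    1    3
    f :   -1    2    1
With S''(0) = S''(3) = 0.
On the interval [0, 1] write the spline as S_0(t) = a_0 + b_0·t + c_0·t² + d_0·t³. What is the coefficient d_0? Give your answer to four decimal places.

-0.5833

Put m_i = S'' at the i-th knot. Here h = (1, 2) and Δ = (3, -1/2), so the interior equations h_(i-1)·m_(i-1) + 2(h_(i-1)+h_i)·m_i + h_i·m_(i+1) = 6(Δ_i − Δ_(i-1)) read
  1·m_0 + 6·m_1 + 2·m_2 = 6(Δ_1 - Δ_0) = -21
Natural end conditions: m_0 = m_2 = 0.
Hence m_0 = 0, m_1 = -7/2, m_2 = 0.
On [0, 1], with S_0(t) = a_0 + b_0·t + c_0·t² + d_0·t³: c_0 = m_0/2 = 0, d_0 = (m_1 - m_0)/(6h_0) = -7/12, b_0 = Δ_0 - h_0(2m_0 + m_1)/6 = 43/12.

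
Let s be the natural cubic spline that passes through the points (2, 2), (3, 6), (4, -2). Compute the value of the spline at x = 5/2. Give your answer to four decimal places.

5.1250

With M_i denoting the second derivative at x_i, h_i = 1, 1, and Δ_i = (y_(i+1) − y_i)/h_i = 4, -8:
  1·M_0 + 4·M_1 + 1·M_2 = 6(Δ_1 - Δ_0) = -72
Natural end conditions: M_0 = M_2 = 0.
Solving the tridiagonal system: M_0 = 0, M_1 = -18, M_2 = 0.
On [2, 3], s(x) = 2 + 7·(x - 2) + 0·(x - 2)² - 3·(x - 2)³.
With (x - 2) = 1/2: s(5/2) = 41/8.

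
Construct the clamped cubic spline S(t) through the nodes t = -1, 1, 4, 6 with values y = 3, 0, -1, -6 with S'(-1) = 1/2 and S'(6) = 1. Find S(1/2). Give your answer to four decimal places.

0.8525

With M_i denoting the second derivative at x_i, h_i = 2, 3, 2, and Δ_i = (y_(i+1) − y_i)/h_i = -3/2, -1/3, -5/2:
  2·M_0 + 10·M_1 + 3·M_2 = 6(Δ_1 - Δ_0) = 7
  3·M_1 + 10·M_2 + 2·M_3 = 6(Δ_2 - Δ_1) = -13
Clamped end conditions give two more equations: 2h_0·M_0 + h_0·M_1 = 6(Δ_0 - S'(-1)) = -12 and h_2·M_2 + 2h_2·M_3 = 6(S'(6) - Δ_2) = 21.
Forward elimination and back-substitution give M_0 = -413/96, M_1 = 125/48, M_2 = -167/48, M_3 = 671/96.
On [-1, 1], S(t) = 3 + 1/2·(t + 1) - 413/192·(t + 1)² + 221/384·(t + 1)³.
With (t + 1) = 3/2: S(1/2) = 873/1024.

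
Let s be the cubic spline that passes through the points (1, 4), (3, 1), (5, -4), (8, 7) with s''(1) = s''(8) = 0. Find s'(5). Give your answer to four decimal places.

With M_i denoting the second derivative at x_i, h_i = 2, 2, 3, and Δ_i = (y_(i+1) − y_i)/h_i = -3/2, -5/2, 11/3:
  2·M_0 + 8·M_1 + 2·M_2 = 6(Δ_1 - Δ_0) = -6
  2·M_1 + 10·M_2 + 3·M_3 = 6(Δ_2 - Δ_1) = 37
Natural end conditions: M_0 = M_3 = 0.
Solving the tridiagonal system: M_0 = 0, M_1 = -67/38, M_2 = 77/19, M_3 = 0.
On [5, 8], s'(x) = b_2 + 2c_2·(x - 5) + 3d_2·(x - 5)² with b_2 = Δ_2 - h_2(2M_2 + M_3)/6 = -22/57, c_2 = M_2/2 = 77/38, d_2 = (M_3 - M_2)/(6h_2) = -77/342. So s'(5) = -22/57.

-0.3860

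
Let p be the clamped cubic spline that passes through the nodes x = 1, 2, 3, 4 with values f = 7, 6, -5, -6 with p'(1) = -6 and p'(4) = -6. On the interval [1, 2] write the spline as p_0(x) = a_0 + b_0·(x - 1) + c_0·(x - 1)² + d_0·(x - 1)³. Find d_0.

-10

Write M_i for p''(x_i). With h_i = 1, 1, 1 and divided differences Δ_i = -1, -11, -1, the continuity of p' gives the tridiagonal system
  1·M_0 + 4·M_1 + 1·M_2 = 6(Δ_1 - Δ_0) = -60
  1·M_1 + 4·M_2 + 1·M_3 = 6(Δ_2 - Δ_1) = 60
Clamped end conditions give two more equations: 2h_0·M_0 + h_0·M_1 = 6(Δ_0 - p'(1)) = 30 and h_2·M_2 + 2h_2·M_3 = 6(p'(4) - Δ_2) = -30.
Solving: M_0 = 30, M_1 = -30, M_2 = 30, M_3 = -30.
On [1, 2], with p_0(x) = a_0 + b_0·(x - 1) + c_0·(x - 1)² + d_0·(x - 1)³: c_0 = M_0/2 = 15, d_0 = (M_1 - M_0)/(6h_0) = -10, b_0 = Δ_0 - h_0(2M_0 + M_1)/6 = -6.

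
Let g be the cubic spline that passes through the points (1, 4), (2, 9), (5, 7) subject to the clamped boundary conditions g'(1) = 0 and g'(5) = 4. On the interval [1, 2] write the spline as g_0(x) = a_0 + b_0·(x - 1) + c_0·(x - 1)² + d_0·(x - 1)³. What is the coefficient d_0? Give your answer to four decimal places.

Let m_i = g''(x_i). Step sizes h_i = 1, 3; slopes of the chords Δ_i = (y_(i+1) - y_i)/h_i = 5, -2/3.
  1·m_0 + 8·m_1 + 3·m_2 = 6(Δ_1 - Δ_0) = -34
Clamped end conditions give two more equations: 2h_0·m_0 + h_0·m_1 = 6(Δ_0 - g'(1)) = 30 and h_1·m_1 + 2h_1·m_2 = 6(g'(5) - Δ_1) = 28.
Forward elimination and back-substitution give m_0 = 81/4, m_1 = -21/2, m_2 = 119/12.
On [1, 2], with g_0(x) = a_0 + b_0·(x - 1) + c_0·(x - 1)² + d_0·(x - 1)³: c_0 = m_0/2 = 81/8, d_0 = (m_1 - m_0)/(6h_0) = -41/8, b_0 = Δ_0 - h_0(2m_0 + m_1)/6 = 0.

-5.1250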